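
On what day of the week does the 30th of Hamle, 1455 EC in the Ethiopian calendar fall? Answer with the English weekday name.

This is JDN 2255623 (2 August 1463 Gregorian).
2255623 ≡ 6 (mod 7); counting from Monday = 0 gives Sunday.

Sunday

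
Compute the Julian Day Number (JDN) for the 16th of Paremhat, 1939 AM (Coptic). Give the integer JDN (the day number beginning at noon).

In the Gregorian calendar the same day is 27 March 2223.
JDN 2299161 is 15 October 1582 CE (Gregorian); the target day is +233918 days from there, so JDN = 2533079.

2533079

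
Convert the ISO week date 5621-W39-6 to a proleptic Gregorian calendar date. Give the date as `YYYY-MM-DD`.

5621-10-02

ISO week 1 of 5621 is the week containing the first Thursday of 5621.
Week 39, day 6 (Saturday) lands on 5621-10-02.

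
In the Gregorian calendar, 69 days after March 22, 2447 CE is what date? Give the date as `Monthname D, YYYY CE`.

Counting 69 days forward from JDN 2614889 reaches JDN 2614958, which is May 30, 2447 CE.

May 30, 2447 CE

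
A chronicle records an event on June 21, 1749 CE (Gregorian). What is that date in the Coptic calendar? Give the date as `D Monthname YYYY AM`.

16 Paoni 1465 AM

Julian Day Number of the source date = 2360041.
Converting JDN 2360041 to the Coptic calendar gives 16 Paoni 1465 AM.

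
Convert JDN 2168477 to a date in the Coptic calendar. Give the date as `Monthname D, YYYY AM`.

Koiak 23, 941 AM

JDN 2168477 is 26 December 1224 in the proleptic Gregorian calendar.
In the Coptic calendar that day is Koiak 23, 941 AM.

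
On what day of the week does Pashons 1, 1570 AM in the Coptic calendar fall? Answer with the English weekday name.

This is JDN 2398347 (8 May 1854 Gregorian).
2398347 ≡ 0 (mod 7); counting from Monday = 0 gives Monday.

Monday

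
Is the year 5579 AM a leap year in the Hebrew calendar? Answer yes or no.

Hebrew year 5579 is year 12 of its 19-year Metonic cycle; leap years are at positions 3, 6, 8, 11, 14, 17, 19, so it is a common year (12 months).

no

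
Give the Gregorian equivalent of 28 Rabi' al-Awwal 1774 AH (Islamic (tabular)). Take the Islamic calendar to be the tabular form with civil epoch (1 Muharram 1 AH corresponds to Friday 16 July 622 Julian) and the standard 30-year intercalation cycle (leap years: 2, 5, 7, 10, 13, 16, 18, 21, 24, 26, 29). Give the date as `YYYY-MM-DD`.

2342-12-27

Both dates share Julian Day Number 2576818; in the Gregorian calendar that is 27 December 2342 CE.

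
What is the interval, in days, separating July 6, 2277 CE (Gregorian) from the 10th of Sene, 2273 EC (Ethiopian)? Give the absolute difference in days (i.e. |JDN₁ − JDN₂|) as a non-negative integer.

JDN of the first date = 2552904.
JDN of the second date = 2554348.
|2554348 − 2552904| = 1444.

1444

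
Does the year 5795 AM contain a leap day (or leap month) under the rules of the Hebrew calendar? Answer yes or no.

Hebrew year 5795 is year 19 of its 19-year Metonic cycle; leap years are at positions 3, 6, 8, 11, 14, 17, 19, so it is a leap year (13 months).

yes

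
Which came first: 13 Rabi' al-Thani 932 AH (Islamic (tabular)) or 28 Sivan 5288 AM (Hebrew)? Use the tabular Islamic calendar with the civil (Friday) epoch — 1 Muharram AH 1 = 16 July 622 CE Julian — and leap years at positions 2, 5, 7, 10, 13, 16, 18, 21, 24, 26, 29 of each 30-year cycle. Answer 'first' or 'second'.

first

The two dates have Julian Day Numbers 2278456 and 2279326 respectively.
Since 2278456 < 2279326, the first date comes first.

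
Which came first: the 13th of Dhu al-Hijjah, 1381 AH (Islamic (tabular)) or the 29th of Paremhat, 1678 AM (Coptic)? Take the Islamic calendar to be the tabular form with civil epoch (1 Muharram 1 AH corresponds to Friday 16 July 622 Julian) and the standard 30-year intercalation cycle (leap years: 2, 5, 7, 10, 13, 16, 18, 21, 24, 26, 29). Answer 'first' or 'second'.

First date → JDN 2437803; second date → JDN 2437762.
JDN 2437762 < JDN 2437803, so the second date is earlier.

second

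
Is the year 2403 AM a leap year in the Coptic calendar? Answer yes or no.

yes

2403 mod 4 = 3; in the Coptic calendar a year is leap when year mod 4 = 3, so it is a leap year.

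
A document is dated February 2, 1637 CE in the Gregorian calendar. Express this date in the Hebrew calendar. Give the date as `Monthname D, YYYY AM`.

Julian Day Number of the source date = 2318995.
Converting JDN 2318995 to the Hebrew calendar gives 8 Shevat 5397 AM.

Shevat 8, 5397 AM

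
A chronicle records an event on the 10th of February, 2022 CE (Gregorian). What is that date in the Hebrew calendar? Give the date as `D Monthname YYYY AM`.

9 Adar I 5782 AM

Julian Day Number of the source date = 2459621.
Converting JDN 2459621 to the Hebrew calendar gives 9 Adar I 5782 AM.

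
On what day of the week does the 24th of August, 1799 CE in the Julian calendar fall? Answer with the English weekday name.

In the Gregorian calendar this is 4 September 1799 (JDN 2378378).
Since JDN mod 7 = 2 (0 = Monday), the day is Wednesday.

Wednesday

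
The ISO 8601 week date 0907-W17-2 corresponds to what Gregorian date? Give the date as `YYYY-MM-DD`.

0907-04-26

ISO week 1 of 907 is the week containing the first Thursday of 907.
Week 17, day 2 (Tuesday) lands on 0907-04-26.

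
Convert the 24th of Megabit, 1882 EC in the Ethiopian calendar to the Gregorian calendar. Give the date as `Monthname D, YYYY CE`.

Julian Day Number of the source date = 2411459.
Converting JDN 2411459 to the Gregorian calendar gives 1 April 1890 CE.

April 1, 1890 CE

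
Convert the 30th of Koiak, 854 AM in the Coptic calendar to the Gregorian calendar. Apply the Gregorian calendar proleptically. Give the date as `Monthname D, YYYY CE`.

Both dates share Julian Day Number 2136707; in the Gregorian calendar that is 2 January 1138 CE.

January 2, 1138 CE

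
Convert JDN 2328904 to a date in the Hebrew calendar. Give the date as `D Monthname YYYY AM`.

The Gregorian equivalent of JDN 2328904 is 21 March 1664.
In the Hebrew calendar that day is 24 Adar 5424 AM.

24 Adar 5424 AM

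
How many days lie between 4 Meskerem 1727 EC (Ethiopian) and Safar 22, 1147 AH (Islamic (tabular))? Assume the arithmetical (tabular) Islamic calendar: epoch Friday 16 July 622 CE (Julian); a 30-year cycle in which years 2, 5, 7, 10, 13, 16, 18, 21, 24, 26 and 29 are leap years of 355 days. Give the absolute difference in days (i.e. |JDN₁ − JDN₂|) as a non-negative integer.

JDN of the first date = 2354645.
JDN of the second date = 2354595.
|2354595 − 2354645| = 50.

50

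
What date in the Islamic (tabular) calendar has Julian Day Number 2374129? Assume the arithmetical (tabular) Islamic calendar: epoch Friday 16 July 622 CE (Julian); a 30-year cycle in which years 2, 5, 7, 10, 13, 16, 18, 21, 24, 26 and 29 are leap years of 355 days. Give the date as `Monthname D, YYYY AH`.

Rabi' al-Thani 7, 1202 AH

JDN 2374129 is 16 January 1788 in the Gregorian calendar.
In the tabular Islamic calendar that day is Rabi' al-Thani 7, 1202 AH.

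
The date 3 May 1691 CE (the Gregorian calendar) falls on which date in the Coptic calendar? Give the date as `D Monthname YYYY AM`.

Both dates share Julian Day Number 2338808; in the Coptic calendar that is 28 Parmouti 1407 AM.

28 Parmouti 1407 AM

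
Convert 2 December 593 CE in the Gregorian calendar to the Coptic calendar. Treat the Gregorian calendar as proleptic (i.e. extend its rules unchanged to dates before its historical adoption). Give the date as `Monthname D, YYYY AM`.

Koiak 4, 310 AM

Julian Day Number of the source date = 1937985.
Converting JDN 1937985 to the Coptic calendar gives 4 Koiak 310 AM.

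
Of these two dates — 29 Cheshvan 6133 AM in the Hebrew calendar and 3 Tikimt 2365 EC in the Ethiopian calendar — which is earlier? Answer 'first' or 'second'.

second

The two dates have Julian Day Numbers 2587746 and 2587704 respectively.
Since 2587704 < 2587746, the second date comes first.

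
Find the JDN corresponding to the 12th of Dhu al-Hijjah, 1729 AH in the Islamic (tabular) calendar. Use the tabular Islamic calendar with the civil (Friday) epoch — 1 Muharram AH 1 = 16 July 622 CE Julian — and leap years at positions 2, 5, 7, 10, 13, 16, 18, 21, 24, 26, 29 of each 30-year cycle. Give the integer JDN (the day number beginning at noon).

Equivalently 5 January 2300 (Gregorian).
JDN 2451545 is 1 January 2000 CE (Gregorian); the target day is +109577 days from there, so JDN = 2561122.

2561122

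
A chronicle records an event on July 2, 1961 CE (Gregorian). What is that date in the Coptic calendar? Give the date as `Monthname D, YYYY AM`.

Paoni 25, 1677 AM

Julian Day Number of the source date = 2437483.
Converting JDN 2437483 to the Coptic calendar gives 25 Paoni 1677 AM.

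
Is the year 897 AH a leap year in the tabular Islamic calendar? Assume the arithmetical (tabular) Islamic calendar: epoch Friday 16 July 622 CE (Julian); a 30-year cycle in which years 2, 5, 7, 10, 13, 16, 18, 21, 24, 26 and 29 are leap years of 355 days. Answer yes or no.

Year 897 AH is year 27 of its 30-year cycle; leap positions are 2, 5, 7, 10, 13, 16, 18, 21, 24, 26, 29, so it is a common year (354 days).

no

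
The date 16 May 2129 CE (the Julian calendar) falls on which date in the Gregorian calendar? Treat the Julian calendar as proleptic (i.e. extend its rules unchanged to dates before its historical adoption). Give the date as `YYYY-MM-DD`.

2129-05-30

At this point the Julian calendar is 14 days behind the Gregorian.
16 May 2129 Julian + 14 days → 30 May 2129 Gregorian.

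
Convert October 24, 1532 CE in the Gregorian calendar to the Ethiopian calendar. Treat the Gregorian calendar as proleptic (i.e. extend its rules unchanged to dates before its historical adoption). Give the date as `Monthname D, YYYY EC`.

Tikimt 17, 1525 EC

Both dates share Julian Day Number 2280908; in the Ethiopian calendar that is 17 Tikimt 1525 EC.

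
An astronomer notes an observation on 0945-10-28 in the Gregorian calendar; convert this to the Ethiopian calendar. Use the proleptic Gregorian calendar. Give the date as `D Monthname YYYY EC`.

26 Tikimt 938 EC

Julian Day Number of the source date = 2066515.
Converting JDN 2066515 to the Ethiopian calendar gives 26 Tikimt 938 EC.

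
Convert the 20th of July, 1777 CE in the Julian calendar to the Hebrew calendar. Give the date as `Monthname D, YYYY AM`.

Tammuz 26, 5537 AM

Both dates share Julian Day Number 2370308; in the Hebrew calendar that is 26 Tammuz 5537 AM.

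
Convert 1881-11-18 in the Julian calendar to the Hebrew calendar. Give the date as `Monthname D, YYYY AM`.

Kislev 8, 5642 AM

The source date corresponds to 30 November 1881 in the Gregorian calendar (JDN 2408415).
That day falls on 8 Kislev 5642 AM in the Hebrew calendar.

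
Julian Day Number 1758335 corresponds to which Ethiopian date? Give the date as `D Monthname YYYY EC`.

27 Tir 94 EC

JDN 1758335 is 21 January 102 in the proleptic Gregorian calendar.
In the Ethiopian calendar that day is 27 Tir 94 EC.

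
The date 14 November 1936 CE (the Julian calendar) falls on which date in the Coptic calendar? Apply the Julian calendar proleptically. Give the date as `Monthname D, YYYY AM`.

Hathor 18, 1653 AM

The source date corresponds to 27 November 1936 in the Gregorian calendar (JDN 2428500).
That day falls on 18 Hathor 1653 AM in the Coptic calendar.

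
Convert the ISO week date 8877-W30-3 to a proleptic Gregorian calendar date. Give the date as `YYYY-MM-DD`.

8877-07-28

ISO week 1 of 8877 is the week containing the first Thursday of 8877.
Week 30, day 3 (Wednesday) lands on 8877-07-28.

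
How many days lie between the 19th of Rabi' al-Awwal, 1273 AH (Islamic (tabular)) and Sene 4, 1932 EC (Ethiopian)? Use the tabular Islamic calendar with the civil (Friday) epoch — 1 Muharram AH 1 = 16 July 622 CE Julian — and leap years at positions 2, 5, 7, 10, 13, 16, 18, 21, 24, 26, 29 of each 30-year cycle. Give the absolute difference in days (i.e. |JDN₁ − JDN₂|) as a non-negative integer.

First date → JDN 2399271; second date → JDN 2429792.
The interval is |2399271 − 2429792| = 30521 days.

30521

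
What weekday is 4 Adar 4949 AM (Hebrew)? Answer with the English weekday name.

Thursday

Equivalently 2 March 1189 Gregorian, JDN 2155394.
Since JDN mod 7 = 3 (0 = Monday), the day is Thursday.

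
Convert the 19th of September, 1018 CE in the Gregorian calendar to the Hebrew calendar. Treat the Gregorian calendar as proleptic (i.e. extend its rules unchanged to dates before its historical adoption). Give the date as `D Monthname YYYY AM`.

1 Tishrei 4779 AM

Both dates share Julian Day Number 2093138; in the Hebrew calendar that is 1 Tishrei 4779 AM.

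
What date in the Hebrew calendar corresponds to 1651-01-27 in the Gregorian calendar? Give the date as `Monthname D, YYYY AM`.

Julian Day Number of the source date = 2324102.
Converting JDN 2324102 to the Hebrew calendar gives 5 Shevat 5411 AM.

Shevat 5, 5411 AM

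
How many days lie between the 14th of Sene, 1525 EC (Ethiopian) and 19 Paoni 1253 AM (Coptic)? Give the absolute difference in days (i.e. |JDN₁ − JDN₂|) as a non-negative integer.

JDN of the first date = 2281145.
JDN of the second date = 2282611.
|2282611 − 2281145| = 1466.

1466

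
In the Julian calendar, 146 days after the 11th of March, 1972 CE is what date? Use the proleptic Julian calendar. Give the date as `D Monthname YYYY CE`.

4 August 1972 CE

The starting date is JDN 2441401; 2441401 + 146 = 2441547.
JDN 2441547 corresponds to 4 August 1972 CE.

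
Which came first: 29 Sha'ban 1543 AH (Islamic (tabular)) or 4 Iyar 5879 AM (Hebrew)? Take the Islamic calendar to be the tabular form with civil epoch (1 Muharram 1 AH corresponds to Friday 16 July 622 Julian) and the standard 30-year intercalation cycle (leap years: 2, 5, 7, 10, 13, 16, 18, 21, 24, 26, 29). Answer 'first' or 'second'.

First date → JDN 2495108; second date → JDN 2495142.
JDN 2495108 < JDN 2495142, so the first date is earlier.

first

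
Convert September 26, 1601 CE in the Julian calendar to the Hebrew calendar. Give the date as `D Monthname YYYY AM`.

Julian Day Number of the source date = 2306092.
Converting JDN 2306092 to the Hebrew calendar gives 10 Tishrei 5362 AM.

10 Tishrei 5362 AM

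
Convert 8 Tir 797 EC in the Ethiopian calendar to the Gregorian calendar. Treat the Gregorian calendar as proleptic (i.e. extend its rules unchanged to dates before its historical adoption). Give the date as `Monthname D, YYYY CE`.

January 7, 805 CE

Both dates share Julian Day Number 2015087; in the Gregorian calendar that is 7 January 805 CE.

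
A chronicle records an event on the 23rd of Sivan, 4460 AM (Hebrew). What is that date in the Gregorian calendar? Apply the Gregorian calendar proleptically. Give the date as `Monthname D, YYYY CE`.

June 18, 700 CE

Julian Day Number of the source date = 1976898.
Converting JDN 1976898 to the Gregorian calendar gives 18 June 700 CE.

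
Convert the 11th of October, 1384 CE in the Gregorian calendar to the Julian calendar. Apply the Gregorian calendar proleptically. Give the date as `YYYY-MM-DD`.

1384-10-03

At this point the Julian calendar is 8 days behind the Gregorian.
11 October 1384 Gregorian − 8 days → 3 October 1384 Julian.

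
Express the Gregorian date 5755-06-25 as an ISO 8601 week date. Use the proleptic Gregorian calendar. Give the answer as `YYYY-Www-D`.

5755-W26-3

The weekday is Wednesday (ISO weekday 3).
That Wednesday belongs to ISO week 26 of ISO year 5755.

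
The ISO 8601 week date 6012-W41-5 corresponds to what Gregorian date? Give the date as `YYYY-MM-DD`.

6012-10-12

ISO week 1 of 6012 is the week containing the first Thursday of 6012.
Week 41, day 5 (Friday) lands on 6012-10-12.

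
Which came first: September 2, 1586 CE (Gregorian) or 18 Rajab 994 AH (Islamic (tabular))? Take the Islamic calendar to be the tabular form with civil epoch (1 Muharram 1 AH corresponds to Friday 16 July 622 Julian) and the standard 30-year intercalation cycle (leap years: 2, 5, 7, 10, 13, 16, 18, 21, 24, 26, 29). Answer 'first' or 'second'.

Converting both to JDN: 2300579 vs 2300520; the smaller is the second.

second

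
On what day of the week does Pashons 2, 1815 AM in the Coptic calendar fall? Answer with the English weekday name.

Sunday

Equivalently 10 May 2099 Gregorian, JDN 2487834.
Since JDN mod 7 = 6 (0 = Monday), the day is Sunday.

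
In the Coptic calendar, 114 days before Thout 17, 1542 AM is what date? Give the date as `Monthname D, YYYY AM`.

Counting 114 days back from JDN 2387896 reaches JDN 2387782, which is Pashons 28, 1541 AM.

Pashons 28, 1541 AM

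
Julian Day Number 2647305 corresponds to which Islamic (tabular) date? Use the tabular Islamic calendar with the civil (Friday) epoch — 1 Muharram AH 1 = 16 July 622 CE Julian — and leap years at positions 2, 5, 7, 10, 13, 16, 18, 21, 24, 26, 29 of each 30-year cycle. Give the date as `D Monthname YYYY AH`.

JDN 2647305 is 22 December 2535 in the Gregorian calendar.
In the tabular Islamic calendar that day is 25 Safar 1973 AH.

25 Safar 1973 AH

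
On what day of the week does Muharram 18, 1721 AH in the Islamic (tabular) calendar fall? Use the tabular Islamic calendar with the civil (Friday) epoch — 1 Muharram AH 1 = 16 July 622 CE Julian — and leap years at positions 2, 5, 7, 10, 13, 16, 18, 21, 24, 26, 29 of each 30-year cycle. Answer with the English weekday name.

Equivalently 18 May 2291 Gregorian, JDN 2557968.
Since JDN mod 7 = 0 (0 = Monday), the day is Monday.

Monday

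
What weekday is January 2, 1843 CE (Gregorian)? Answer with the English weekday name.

Monday

2394203 ≡ 0 (mod 7); counting from Monday = 0 gives Monday.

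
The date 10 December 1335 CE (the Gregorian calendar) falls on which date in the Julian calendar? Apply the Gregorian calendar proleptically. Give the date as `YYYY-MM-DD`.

1335-12-02

At this point the Julian calendar is 8 days behind the Gregorian.
10 December 1335 Gregorian − 8 days → 2 December 1335 Julian.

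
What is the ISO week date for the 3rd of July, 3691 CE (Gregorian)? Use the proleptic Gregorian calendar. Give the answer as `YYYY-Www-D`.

The weekday is Tuesday (ISO weekday 2).
That Tuesday belongs to ISO week 27 of ISO year 3691.

3691-W27-2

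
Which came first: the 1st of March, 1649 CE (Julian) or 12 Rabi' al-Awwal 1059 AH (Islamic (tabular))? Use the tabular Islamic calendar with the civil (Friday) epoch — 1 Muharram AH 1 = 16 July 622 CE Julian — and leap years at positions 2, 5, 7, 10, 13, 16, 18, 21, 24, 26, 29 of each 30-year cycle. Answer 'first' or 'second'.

Converting both to JDN: 2323415 vs 2323430; the smaller is the first.

first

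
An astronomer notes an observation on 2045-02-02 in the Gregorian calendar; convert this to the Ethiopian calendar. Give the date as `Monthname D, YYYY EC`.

Tir 25, 2037 EC

Julian Day Number of the source date = 2468014.
Converting JDN 2468014 to the Ethiopian calendar gives 25 Tir 2037 EC.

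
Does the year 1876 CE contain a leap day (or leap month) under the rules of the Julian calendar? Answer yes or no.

1876 mod 4 = 0, so it is a leap year in the Julian calendar.

yes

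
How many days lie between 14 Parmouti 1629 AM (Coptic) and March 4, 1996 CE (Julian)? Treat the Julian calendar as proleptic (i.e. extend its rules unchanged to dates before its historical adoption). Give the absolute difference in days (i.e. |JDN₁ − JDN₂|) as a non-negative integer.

30280

JDN of the first date = 2419880.
JDN of the second date = 2450160.
|2450160 − 2419880| = 30280.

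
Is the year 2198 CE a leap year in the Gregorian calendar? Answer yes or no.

2198 is not divisible by 4, so it is a common year.

no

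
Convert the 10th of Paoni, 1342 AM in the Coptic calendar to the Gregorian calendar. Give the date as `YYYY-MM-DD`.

1626-06-14

Both dates share Julian Day Number 2315109; in the Gregorian calendar that is 14 June 1626 CE.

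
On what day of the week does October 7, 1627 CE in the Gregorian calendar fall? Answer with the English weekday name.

JDN 2315589 mod 7 = 3, and JDN 0 was a Monday, so this is a Thursday.

Thursday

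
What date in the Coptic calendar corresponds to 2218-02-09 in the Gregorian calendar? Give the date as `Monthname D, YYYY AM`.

Both dates share Julian Day Number 2531207; in the Coptic calendar that is 30 Tobi 1934 AM.

Tobi 30, 1934 AM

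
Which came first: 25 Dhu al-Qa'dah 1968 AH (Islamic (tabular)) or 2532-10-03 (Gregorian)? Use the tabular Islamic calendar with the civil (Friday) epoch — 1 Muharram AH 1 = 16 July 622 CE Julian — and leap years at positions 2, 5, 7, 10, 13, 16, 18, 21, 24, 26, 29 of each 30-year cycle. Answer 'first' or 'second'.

The two dates have Julian Day Numbers 2645798 and 2646130 respectively.
Since 2645798 < 2646130, the first date comes first.

first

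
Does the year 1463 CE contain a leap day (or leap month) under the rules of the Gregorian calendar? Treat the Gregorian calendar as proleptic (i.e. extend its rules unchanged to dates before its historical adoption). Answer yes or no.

no

1463 is not divisible by 4, so it is a common year.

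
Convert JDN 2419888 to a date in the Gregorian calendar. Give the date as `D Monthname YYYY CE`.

Counting from JDN 2299161 = 15 Oct 1582 gives an offset of 120727 days.

30 April 1913 CE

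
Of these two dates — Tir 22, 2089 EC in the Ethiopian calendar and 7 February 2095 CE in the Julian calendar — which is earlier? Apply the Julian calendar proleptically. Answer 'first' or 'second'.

second

The two dates have Julian Day Numbers 2487004 and 2486294 respectively.
Since 2486294 < 2487004, the second date comes first.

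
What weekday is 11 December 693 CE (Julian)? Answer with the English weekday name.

This is JDN 1974521 (14 December 693 Gregorian).
Since JDN mod 7 = 3 (0 = Monday), the day is Thursday.

Thursday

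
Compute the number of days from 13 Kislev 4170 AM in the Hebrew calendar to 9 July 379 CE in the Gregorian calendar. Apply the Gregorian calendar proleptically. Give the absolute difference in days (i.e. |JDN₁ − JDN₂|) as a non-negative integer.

11110

First date → JDN 1870786; second date → JDN 1859676.
The interval is |1870786 − 1859676| = 11110 days.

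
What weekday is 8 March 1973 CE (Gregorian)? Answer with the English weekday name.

2441750 ≡ 3 (mod 7); counting from Monday = 0 gives Thursday.

Thursday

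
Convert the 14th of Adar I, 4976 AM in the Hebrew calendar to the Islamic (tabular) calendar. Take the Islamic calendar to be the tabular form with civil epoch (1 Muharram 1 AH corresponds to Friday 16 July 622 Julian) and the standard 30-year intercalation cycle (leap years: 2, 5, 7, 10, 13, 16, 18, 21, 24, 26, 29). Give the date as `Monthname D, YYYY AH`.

Shawwal 14, 612 AH

The source date corresponds to 12 February 1216 in the proleptic Gregorian calendar (JDN 2165237).
That day falls on 14 Shawwal 612 AH in the tabular Islamic calendar.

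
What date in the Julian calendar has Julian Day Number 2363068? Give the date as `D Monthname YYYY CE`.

The Gregorian equivalent of JDN 2363068 is 4 October 1757.
In the Julian calendar that day is 23 September 1757 CE.

23 September 1757 CE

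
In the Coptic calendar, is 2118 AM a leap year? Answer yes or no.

no

2118 mod 4 = 2; in the Coptic calendar a year is leap when year mod 4 = 3, so it is a common year.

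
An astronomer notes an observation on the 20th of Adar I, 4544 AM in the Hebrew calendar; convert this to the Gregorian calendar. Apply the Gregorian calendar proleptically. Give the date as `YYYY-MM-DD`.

Julian Day Number of the source date = 2007460.
Converting JDN 2007460 to the Gregorian calendar gives 20 February 784 CE.

0784-02-20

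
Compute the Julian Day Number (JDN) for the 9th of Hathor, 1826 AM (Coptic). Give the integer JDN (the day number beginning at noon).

2491679

Equivalently 19 November 2109 (Gregorian).
JDN 2299161 is 15 October 1582 CE (Gregorian); the target day is +192518 days from there, so JDN = 2491679.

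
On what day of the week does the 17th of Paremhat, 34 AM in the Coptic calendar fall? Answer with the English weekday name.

Thursday

Equivalently 14 March 318 Gregorian, JDN 1837279.
JDN 1837279 mod 7 = 3, and JDN 0 was a Monday, so this is a Thursday.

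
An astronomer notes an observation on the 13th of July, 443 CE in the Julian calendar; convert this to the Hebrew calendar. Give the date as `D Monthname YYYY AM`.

The source date corresponds to 14 July 443 in the proleptic Gregorian calendar (JDN 1883057).
That day falls on 29 Tammuz 4203 AM in the Hebrew calendar.

29 Tammuz 4203 AM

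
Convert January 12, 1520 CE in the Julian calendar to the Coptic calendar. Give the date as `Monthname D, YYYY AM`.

Julian Day Number of the source date = 2276249.
Converting JDN 2276249 to the Coptic calendar gives 16 Tobi 1236 AM.

Tobi 16, 1236 AM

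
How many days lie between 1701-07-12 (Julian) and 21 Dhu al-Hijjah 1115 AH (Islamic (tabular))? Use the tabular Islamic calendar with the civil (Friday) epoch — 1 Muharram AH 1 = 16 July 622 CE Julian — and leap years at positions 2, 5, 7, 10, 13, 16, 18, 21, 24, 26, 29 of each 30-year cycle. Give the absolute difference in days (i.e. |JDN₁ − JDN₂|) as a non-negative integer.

JDN of the first date = 2342541.
JDN of the second date = 2343549.
|2343549 − 2342541| = 1008.

1008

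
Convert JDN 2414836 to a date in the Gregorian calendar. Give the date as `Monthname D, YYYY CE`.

JDN 2451545 is 1 Jan 2000; 2414836 is −36709 days from there.

June 30, 1899 CE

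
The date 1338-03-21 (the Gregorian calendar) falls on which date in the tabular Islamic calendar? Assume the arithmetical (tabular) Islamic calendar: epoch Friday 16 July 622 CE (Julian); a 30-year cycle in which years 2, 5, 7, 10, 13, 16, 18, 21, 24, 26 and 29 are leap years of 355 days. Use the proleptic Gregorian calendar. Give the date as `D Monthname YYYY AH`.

20 Sha'ban 738 AH

Both dates share Julian Day Number 2209834; in the tabular Islamic calendar that is 20 Sha'ban 738 AH.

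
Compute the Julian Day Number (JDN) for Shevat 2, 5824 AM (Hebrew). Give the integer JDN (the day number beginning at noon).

2474940

In the Gregorian calendar the same day is 20 January 2064.
JDN 2451545 is 1 January 2000 CE (Gregorian); the target day is +23395 days from there, so JDN = 2474940.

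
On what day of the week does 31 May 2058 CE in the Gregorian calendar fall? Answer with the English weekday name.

JDN 2472880 mod 7 = 4, and JDN 0 was a Monday, so this is a Friday.

Friday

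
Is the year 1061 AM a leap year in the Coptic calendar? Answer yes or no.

no

1061 mod 4 = 1; in the Coptic calendar a year is leap when year mod 4 = 3, so it is a common year.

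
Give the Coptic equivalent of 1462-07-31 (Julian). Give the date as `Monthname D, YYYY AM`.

Both dates share Julian Day Number 2255265; in the Coptic calendar that is 7 Mesori 1178 AM.

Mesori 7, 1178 AM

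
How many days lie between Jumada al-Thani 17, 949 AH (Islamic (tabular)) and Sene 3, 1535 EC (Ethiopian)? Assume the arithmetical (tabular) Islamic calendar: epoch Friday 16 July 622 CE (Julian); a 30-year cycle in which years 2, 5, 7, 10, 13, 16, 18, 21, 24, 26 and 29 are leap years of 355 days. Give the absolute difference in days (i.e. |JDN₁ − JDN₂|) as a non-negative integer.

First date → JDN 2284544; second date → JDN 2284786.
The interval is |2284544 − 2284786| = 242 days.

242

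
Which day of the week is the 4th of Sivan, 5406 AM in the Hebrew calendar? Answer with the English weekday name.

This is JDN 2322387 (18 May 1646 Gregorian).
2322387 ≡ 4 (mod 7); counting from Monday = 0 gives Friday.

Friday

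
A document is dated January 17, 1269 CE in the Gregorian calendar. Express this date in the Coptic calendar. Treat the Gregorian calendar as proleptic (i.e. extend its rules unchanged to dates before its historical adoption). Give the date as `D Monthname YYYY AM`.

15 Tobi 985 AM

Both dates share Julian Day Number 2184570; in the Coptic calendar that is 15 Tobi 985 AM.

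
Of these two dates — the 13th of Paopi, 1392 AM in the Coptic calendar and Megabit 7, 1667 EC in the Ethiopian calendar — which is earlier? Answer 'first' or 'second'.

second

First date → JDN 2333135; second date → JDN 2332913.
JDN 2332913 < JDN 2333135, so the second date is earlier.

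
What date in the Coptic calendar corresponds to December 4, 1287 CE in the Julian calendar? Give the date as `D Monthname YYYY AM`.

Both dates share Julian Day Number 2191472; in the Coptic calendar that is 7 Koiak 1004 AM.

7 Koiak 1004 AM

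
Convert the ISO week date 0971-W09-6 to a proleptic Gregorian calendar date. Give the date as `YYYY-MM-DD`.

ISO week 1 of 971 is the week containing the first Thursday of 971.
Week 9, day 6 (Saturday) lands on 0971-03-02.

0971-03-02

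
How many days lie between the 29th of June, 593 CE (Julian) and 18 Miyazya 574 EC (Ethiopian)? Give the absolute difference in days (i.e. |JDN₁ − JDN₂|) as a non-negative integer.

4095

First date → JDN 1937831; second date → JDN 1933736.
The interval is |1937831 − 1933736| = 4095 days.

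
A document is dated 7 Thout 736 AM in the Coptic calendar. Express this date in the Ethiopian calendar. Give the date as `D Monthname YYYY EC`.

7 Meskerem 1012 EC

Both dates share Julian Day Number 2093495; in the Ethiopian calendar that is 7 Meskerem 1012 EC.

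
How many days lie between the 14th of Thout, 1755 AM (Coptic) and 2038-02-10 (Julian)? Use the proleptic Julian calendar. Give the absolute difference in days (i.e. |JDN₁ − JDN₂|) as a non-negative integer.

First date → JDN 2465691; second date → JDN 2465478.
The interval is |2465691 − 2465478| = 213 days.

213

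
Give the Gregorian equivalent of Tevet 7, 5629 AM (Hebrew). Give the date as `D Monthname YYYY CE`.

21 December 1868 CE

Both dates share Julian Day Number 2403688; in the Gregorian calendar that is 21 December 1868 CE.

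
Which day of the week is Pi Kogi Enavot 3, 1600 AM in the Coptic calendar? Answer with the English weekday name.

Equivalently 7 September 1884 Gregorian, JDN 2409427.
JDN 2409427 mod 7 = 6, and JDN 0 was a Monday, so this is a Sunday.

Sunday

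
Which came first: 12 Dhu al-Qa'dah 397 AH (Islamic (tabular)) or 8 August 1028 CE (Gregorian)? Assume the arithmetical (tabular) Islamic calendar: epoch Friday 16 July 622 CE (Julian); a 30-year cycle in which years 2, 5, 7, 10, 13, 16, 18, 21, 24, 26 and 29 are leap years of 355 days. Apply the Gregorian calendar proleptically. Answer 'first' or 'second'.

Converting both to JDN: 2089075 vs 2096749; the smaller is the first.

first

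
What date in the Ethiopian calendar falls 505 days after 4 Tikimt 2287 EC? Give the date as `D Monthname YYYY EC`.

JDN of 4 Tikimt 2287 EC = 2559215.
2559215 + 505 = 2559720.
JDN 2559720 in the Ethiopian calendar is 23 Yekatit 2288 EC.

23 Yekatit 2288 EC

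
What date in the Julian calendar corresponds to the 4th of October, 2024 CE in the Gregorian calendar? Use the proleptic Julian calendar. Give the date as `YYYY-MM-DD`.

2024-09-21

At this point the Julian calendar is 13 days behind the Gregorian.
4 October 2024 Gregorian − 13 days → 21 September 2024 Julian.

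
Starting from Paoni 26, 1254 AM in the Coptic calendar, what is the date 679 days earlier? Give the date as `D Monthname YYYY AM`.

JDN of Paoni 26, 1254 AM = 2282983.
2282983 − 679 = 2282304.
JDN 2282304 in the Coptic calendar is 17 Mesori 1252 AM.

17 Mesori 1252 AM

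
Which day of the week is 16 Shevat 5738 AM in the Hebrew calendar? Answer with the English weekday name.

Equivalently 24 January 1978 Gregorian, JDN 2443533.
JDN 2443533 mod 7 = 1, and JDN 0 was a Monday, so this is a Tuesday.

Tuesday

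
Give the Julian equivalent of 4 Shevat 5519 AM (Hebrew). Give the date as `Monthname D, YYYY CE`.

January 21, 1759 CE

The source date corresponds to 1 February 1759 in the Gregorian calendar (JDN 2363553).
That day falls on 21 January 1759 CE in the Julian calendar.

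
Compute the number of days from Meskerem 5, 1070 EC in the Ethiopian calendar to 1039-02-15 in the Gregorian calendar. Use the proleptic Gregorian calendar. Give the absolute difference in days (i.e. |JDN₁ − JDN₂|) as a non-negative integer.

14085

JDN of the first date = 2114677.
JDN of the second date = 2100592.
|2100592 − 2114677| = 14085.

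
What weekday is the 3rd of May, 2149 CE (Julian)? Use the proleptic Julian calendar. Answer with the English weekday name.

Equivalently 17 May 2149 Gregorian, JDN 2506103.
JDN 2506103 mod 7 = 5, and JDN 0 was a Monday, so this is a Saturday.

Saturday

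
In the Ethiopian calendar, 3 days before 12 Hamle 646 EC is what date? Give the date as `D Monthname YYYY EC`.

The starting date is JDN 1960118; 1960118 − 3 = 1960115.
JDN 1960115 corresponds to 9 Hamle 646 EC.

9 Hamle 646 EC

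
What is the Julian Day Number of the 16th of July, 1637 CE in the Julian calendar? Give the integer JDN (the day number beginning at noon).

2319169

In the Gregorian calendar the same day is 26 July 1637.
JDN 2400001 is 17 November 1858 CE (Gregorian), MJD 0; the target day is −80832 days from there, so JDN = 2319169.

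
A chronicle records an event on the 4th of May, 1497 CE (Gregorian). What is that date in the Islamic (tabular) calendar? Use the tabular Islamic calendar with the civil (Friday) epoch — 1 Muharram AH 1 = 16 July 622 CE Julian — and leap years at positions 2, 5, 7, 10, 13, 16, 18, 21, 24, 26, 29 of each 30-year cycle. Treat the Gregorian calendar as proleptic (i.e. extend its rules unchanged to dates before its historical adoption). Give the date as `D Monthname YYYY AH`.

Both dates share Julian Day Number 2267952; in the tabular Islamic calendar that is 22 Sha'ban 902 AH.

22 Sha'ban 902 AH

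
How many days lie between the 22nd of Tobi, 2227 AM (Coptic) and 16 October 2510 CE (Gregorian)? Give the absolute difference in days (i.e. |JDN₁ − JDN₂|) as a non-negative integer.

110

First date → JDN 2638217; second date → JDN 2638107.
The interval is |2638217 − 2638107| = 110 days.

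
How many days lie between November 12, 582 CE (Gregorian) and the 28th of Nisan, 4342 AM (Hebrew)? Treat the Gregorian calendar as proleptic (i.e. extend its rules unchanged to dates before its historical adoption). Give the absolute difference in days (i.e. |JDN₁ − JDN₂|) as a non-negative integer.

JDN of the first date = 1933947.
JDN of the second date = 1933729.
|1933729 − 1933947| = 218.

218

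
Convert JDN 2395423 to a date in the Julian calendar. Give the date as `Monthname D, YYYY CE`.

The Gregorian equivalent of JDN 2395423 is 6 May 1846.
In the Julian calendar that day is April 24, 1846 CE.

April 24, 1846 CE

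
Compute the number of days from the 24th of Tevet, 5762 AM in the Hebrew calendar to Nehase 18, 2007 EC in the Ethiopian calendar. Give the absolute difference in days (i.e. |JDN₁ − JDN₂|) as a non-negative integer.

4976

First date → JDN 2452283; second date → JDN 2457259.
The interval is |2452283 − 2457259| = 4976 days.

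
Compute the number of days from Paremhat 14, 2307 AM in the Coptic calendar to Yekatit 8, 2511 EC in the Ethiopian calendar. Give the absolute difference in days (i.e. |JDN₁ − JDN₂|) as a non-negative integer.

26334

JDN of the first date = 2667489.
JDN of the second date = 2641155.
|2641155 − 2667489| = 26334.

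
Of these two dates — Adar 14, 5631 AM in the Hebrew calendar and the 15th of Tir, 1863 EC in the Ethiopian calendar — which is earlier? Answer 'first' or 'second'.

First date → JDN 2404494; second date → JDN 2404450.
JDN 2404450 < JDN 2404494, so the second date is earlier.

second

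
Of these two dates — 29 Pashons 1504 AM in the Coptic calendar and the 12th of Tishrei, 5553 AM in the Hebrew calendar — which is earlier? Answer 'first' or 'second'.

first

Converting both to JDN: 2374269 vs 2375846; the smaller is the first.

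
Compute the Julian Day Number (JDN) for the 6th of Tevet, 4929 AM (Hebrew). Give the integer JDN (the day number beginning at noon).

2148011

In the proleptic Gregorian calendar the same day is 14 December 1168.
JDN 2299161 is 15 October 1582 CE (Gregorian); the target day is −151150 days from there, so JDN = 2148011.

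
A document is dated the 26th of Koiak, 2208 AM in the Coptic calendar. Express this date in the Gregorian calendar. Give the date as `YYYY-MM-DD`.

Both dates share Julian Day Number 2631252; in the Gregorian calendar that is 8 January 2492 CE.

2492-01-08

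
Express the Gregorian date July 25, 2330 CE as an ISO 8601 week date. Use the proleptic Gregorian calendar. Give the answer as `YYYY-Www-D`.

The weekday is Friday (ISO weekday 5).
That Friday belongs to ISO week 30 of ISO year 2330.

2330-W30-5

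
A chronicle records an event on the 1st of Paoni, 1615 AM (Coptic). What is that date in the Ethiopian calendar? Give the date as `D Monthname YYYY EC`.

Both dates share Julian Day Number 2414813; in the Ethiopian calendar that is 1 Sene 1891 EC.

1 Sene 1891 EC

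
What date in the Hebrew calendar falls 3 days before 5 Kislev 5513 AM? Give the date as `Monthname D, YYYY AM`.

Kislev 2, 5513 AM

Counting 3 days back from JDN 2361281 reaches JDN 2361278, which is Kislev 2, 5513 AM.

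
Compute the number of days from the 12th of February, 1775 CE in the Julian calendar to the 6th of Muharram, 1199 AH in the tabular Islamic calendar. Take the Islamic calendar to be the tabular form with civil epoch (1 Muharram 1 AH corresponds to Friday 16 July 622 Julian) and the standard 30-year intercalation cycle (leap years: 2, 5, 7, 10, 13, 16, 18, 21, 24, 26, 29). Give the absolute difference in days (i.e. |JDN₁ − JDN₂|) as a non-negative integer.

JDN of the first date = 2369419.
JDN of the second date = 2372976.
|2372976 − 2369419| = 3557.

3557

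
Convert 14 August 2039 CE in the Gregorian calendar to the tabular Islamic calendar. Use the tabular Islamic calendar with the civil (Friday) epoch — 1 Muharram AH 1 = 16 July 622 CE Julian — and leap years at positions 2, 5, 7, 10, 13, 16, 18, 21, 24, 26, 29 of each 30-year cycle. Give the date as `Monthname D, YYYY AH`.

Both dates share Julian Day Number 2466015; in the tabular Islamic calendar that is 24 Rajab 1461 AH.

Rajab 24, 1461 AH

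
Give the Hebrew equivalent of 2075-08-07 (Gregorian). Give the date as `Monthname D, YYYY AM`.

Julian Day Number of the source date = 2479157.
Converting JDN 2479157 to the Hebrew calendar gives 26 Av 5835 AM.

Av 26, 5835 AM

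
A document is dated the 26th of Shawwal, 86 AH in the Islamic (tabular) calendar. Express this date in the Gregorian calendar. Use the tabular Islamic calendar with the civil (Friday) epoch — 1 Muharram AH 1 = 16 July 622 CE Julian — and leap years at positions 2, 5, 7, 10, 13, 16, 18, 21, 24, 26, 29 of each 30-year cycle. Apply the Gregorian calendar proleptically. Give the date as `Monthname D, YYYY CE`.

Julian Day Number of the source date = 1978852.
Converting JDN 1978852 to the Gregorian calendar gives 24 October 705 CE.

October 24, 705 CE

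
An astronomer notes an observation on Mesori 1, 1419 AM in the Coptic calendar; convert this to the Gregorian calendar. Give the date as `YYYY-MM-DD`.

Both dates share Julian Day Number 2343284; in the Gregorian calendar that is 5 August 1703 CE.

1703-08-05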